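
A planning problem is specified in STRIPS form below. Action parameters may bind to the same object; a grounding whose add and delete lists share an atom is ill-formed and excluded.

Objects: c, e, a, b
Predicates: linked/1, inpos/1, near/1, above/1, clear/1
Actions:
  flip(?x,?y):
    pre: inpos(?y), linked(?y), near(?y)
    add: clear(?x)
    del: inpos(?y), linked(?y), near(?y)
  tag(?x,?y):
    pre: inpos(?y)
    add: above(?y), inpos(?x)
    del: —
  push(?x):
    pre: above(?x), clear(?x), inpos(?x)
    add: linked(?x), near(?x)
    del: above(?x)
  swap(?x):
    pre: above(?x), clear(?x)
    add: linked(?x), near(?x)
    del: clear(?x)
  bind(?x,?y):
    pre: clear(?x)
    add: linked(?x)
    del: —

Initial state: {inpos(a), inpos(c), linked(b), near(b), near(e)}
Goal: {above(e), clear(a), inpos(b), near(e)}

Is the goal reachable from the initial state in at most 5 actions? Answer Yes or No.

Yes

1. tag(e,c)  →  {above(c), inpos(a), inpos(c), inpos(e), linked(b), near(b), near(e)}
2. tag(b,c)  →  {above(c), inpos(a), inpos(b), inpos(c), inpos(e), linked(b), near(b), near(e)}
3. flip(a,b)  →  {above(c), clear(a), inpos(a), inpos(c), inpos(e), near(e)}
4. tag(b,e)  →  {above(c), above(e), clear(a), inpos(a), inpos(b), inpos(c), inpos(e), near(e)}
optimal plan length = 4; 4 ≤ 5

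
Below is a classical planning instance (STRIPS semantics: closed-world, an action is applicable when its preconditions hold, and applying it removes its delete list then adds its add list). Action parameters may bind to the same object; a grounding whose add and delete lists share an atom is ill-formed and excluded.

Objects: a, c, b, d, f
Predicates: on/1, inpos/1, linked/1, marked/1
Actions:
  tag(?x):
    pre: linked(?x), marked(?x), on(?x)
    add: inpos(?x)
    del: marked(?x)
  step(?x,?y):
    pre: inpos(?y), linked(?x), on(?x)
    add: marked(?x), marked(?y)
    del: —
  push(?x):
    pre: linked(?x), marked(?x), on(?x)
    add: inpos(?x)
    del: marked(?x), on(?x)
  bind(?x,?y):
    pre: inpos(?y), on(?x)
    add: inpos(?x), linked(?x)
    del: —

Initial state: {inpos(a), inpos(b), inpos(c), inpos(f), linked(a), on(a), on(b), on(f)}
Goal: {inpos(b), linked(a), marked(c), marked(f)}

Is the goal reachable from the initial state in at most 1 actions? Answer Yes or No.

1. step(a,c)  →  {inpos(a), inpos(b), inpos(c), inpos(f), linked(a), marked(a), marked(c), on(a), on(b), on(f)}
2. step(a,f)  →  {inpos(a), inpos(b), inpos(c), inpos(f), linked(a), marked(a), marked(c), marked(f), on(a), on(b), on(f)}
optimal plan length = 2; 2 > 1

No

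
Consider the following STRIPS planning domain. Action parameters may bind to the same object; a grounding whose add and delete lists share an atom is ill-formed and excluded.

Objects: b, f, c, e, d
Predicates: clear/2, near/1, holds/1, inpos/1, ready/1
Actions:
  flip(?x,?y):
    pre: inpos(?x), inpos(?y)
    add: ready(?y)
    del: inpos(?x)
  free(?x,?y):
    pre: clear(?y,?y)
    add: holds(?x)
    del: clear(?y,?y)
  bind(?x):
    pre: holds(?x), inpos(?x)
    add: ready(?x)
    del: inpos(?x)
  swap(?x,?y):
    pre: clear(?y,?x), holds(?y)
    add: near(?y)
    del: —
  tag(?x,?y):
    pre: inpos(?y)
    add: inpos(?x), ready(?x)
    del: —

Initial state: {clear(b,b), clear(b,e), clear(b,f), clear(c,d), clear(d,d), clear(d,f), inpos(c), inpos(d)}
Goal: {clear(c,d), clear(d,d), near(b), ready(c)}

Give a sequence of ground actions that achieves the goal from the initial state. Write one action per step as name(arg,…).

1. flip(c,c)  →  {clear(b,b), clear(b,e), clear(b,f), clear(c,d), clear(d,d), clear(d,f), inpos(d), ready(c)}
2. free(b,b)  →  {clear(b,e), clear(b,f), clear(c,d), clear(d,d), clear(d,f), holds(b), inpos(d), ready(c)}
3. swap(f,b)  →  {clear(b,e), clear(b,f), clear(c,d), clear(d,d), clear(d,f), holds(b), inpos(d), near(b), ready(c)}

flip(c,c); free(b,b); swap(f,b)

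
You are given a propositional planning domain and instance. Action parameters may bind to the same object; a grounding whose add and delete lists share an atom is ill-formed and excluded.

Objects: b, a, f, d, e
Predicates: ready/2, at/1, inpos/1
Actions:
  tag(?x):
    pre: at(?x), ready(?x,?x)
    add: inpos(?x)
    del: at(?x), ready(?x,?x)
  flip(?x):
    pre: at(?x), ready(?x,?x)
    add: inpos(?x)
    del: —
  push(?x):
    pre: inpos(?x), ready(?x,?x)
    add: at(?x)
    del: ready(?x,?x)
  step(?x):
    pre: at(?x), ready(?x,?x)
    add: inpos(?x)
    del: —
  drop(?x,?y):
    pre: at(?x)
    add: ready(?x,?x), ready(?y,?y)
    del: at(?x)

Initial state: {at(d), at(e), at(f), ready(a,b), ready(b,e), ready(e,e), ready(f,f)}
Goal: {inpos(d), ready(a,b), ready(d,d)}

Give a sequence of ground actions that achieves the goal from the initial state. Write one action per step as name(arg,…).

drop(f,d); flip(d)

1. drop(f,d)  →  {at(d), at(e), ready(a,b), ready(b,e), ready(d,d), ready(e,e), ready(f,f)}
2. flip(d)  →  {at(d), at(e), inpos(d), ready(a,b), ready(b,e), ready(d,d), ready(e,e), ready(f,f)}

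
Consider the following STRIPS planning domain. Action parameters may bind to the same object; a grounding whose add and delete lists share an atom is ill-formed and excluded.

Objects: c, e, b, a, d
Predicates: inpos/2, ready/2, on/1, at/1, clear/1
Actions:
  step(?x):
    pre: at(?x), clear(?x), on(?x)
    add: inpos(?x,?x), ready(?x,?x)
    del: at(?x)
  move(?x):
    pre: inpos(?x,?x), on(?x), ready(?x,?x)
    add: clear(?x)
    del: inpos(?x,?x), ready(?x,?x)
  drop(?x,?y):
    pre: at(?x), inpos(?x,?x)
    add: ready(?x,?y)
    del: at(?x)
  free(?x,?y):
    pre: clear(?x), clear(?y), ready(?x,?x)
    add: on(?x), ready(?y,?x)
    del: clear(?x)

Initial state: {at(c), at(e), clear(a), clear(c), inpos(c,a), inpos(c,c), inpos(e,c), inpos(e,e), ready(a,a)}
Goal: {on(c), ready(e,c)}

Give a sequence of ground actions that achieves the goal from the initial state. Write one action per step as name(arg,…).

drop(c,c); drop(e,c); free(c,c)

1. drop(c,c)  →  {at(e), clear(a), clear(c), inpos(c,a), inpos(c,c), inpos(e,c), inpos(e,e), ready(a,a), ready(c,c)}
2. drop(e,c)  →  {clear(a), clear(c), inpos(c,a), inpos(c,c), inpos(e,c), inpos(e,e), ready(a,a), ready(c,c), ready(e,c)}
3. free(c,c)  →  {clear(a), inpos(c,a), inpos(c,c), inpos(e,c), inpos(e,e), on(c), ready(a,a), ready(c,c), ready(e,c)}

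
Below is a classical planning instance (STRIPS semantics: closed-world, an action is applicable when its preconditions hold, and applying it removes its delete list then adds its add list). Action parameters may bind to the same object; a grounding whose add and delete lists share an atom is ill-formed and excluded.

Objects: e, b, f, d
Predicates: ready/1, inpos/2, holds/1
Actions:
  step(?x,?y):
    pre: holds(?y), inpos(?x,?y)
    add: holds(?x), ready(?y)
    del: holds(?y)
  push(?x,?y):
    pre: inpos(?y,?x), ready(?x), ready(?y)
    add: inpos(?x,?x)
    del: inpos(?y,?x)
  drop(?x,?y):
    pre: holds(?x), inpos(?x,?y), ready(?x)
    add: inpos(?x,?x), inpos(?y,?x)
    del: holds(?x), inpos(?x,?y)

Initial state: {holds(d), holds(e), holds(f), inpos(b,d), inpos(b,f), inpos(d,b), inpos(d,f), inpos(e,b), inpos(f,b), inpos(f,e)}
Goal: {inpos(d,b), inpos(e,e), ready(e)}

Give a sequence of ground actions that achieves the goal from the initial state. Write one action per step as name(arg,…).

1. step(b,f)  →  {holds(b), holds(d), holds(e), inpos(b,d), inpos(b,f), inpos(d,b), inpos(d,f), inpos(e,b), inpos(f,b), inpos(f,e), ready(f)}
2. step(f,e)  →  {holds(b), holds(d), holds(f), inpos(b,d), inpos(b,f), inpos(d,b), inpos(d,f), inpos(e,b), inpos(f,b), inpos(f,e), ready(e), ready(f)}
3. push(e,f)  →  {holds(b), holds(d), holds(f), inpos(b,d), inpos(b,f), inpos(d,b), inpos(d,f), inpos(e,b), inpos(e,e), inpos(f,b), ready(e), ready(f)}

step(b,f); step(f,e); push(e,f)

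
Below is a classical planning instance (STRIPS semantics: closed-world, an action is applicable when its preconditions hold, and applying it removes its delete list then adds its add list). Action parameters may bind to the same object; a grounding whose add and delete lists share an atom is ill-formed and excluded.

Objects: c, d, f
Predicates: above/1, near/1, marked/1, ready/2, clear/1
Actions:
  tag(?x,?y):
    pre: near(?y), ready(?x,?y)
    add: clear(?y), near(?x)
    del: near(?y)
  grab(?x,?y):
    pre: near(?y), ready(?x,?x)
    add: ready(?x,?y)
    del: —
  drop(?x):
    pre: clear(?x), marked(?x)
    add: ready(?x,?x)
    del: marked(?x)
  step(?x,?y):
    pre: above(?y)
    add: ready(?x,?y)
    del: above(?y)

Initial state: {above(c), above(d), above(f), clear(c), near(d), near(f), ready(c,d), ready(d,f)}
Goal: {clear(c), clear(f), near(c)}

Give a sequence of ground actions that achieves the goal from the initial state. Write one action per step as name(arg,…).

1. tag(c,d)  →  {above(c), above(d), above(f), clear(c), clear(d), near(c), near(f), ready(c,d), ready(d,f)}
2. tag(d,f)  →  {above(c), above(d), above(f), clear(c), clear(d), clear(f), near(c), near(d), ready(c,d), ready(d,f)}

tag(c,d); tag(d,f)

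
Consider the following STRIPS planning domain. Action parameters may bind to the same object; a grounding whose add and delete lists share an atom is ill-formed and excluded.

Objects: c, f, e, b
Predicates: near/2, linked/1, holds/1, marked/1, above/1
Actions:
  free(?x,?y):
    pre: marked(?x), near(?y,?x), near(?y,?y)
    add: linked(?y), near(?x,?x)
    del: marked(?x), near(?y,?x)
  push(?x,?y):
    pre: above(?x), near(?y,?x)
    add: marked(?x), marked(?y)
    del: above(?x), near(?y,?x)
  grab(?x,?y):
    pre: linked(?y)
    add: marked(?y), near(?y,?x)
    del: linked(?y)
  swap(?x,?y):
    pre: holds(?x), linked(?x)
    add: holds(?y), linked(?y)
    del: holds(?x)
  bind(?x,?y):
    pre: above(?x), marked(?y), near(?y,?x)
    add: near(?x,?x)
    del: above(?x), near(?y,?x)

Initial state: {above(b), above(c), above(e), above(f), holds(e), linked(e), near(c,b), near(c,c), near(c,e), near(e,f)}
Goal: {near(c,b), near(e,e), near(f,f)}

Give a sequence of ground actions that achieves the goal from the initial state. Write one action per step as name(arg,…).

1. grab(e,e)  →  {above(b), above(c), above(e), above(f), holds(e), marked(e), near(c,b), near(c,c), near(c,e), near(e,e), near(e,f)}
2. bind(f,e)  →  {above(b), above(c), above(e), holds(e), marked(e), near(c,b), near(c,c), near(c,e), near(e,e), near(f,f)}

grab(e,e); bind(f,e)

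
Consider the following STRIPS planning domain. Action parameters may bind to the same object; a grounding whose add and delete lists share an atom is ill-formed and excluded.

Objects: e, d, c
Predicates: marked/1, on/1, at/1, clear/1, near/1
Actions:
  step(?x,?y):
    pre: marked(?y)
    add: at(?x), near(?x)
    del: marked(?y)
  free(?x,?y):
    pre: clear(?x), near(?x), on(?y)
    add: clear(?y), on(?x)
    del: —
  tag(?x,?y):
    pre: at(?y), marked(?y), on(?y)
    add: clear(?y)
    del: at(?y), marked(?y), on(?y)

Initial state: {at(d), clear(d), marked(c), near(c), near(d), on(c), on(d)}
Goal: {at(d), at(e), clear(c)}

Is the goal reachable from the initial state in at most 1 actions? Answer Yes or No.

1. step(e,c)  →  {at(d), at(e), clear(d), near(c), near(d), near(e), on(c), on(d)}
2. free(d,c)  →  {at(d), at(e), clear(c), clear(d), near(c), near(d), near(e), on(c), on(d)}
optimal plan length = 2; 2 > 1

No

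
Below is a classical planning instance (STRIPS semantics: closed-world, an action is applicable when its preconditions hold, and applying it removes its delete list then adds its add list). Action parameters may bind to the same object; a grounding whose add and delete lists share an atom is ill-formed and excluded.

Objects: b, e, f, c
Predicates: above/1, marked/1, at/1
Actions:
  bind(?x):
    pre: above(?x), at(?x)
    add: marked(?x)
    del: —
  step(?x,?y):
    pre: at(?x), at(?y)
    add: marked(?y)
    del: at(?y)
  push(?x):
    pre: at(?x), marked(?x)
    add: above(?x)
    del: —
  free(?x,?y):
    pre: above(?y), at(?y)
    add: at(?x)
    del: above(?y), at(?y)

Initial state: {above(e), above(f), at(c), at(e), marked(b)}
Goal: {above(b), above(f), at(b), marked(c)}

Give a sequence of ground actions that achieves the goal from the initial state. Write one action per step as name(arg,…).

1. step(e,c)  →  {above(e), above(f), at(e), marked(b), marked(c)}
2. free(b,e)  →  {above(f), at(b), marked(b), marked(c)}
3. push(b)  →  {above(b), above(f), at(b), marked(b), marked(c)}

step(e,c); free(b,e); push(b)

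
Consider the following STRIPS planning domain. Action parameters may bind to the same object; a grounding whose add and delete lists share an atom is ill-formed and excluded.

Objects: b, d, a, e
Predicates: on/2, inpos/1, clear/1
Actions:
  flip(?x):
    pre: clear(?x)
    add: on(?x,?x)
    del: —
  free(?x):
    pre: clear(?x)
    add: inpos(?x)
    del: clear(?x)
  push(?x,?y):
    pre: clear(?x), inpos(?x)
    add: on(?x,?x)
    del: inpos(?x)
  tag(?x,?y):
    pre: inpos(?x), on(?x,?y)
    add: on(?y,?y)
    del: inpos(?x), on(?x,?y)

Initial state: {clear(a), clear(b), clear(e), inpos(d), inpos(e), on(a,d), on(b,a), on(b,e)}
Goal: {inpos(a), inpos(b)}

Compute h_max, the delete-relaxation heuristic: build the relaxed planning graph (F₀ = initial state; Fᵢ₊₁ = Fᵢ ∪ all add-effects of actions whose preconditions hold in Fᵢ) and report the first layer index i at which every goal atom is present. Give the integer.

F0 = init (8 atoms)
F1 = F0 ∪ {inpos(a), inpos(b), on(a,a), on(b,b), on(e,e)}  (13 atoms)
goal ⊆ F1  ⇒  h_max = 1

1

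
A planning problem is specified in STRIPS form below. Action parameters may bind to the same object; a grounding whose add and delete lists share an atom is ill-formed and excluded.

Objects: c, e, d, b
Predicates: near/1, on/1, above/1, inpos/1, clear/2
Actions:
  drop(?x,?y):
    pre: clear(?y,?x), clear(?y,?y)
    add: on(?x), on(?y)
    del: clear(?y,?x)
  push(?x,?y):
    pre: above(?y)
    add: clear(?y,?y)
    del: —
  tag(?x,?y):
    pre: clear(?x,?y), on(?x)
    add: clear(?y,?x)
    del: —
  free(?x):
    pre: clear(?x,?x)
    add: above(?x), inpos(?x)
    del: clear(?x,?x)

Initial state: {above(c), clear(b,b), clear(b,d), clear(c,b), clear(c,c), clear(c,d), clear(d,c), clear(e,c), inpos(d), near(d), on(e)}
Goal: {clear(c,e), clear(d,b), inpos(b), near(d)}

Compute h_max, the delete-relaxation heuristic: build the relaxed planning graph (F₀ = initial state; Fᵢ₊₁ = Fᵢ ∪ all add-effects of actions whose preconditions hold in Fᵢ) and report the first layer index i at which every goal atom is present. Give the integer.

F0 = init (11 atoms)
F1 = F0 ∪ {above(b), clear(c,e), inpos(b), inpos(c), on(b), on(c), on(d)}  (18 atoms)
F2 = F1 ∪ {clear(b,c), clear(d,b)}  (20 atoms)
goal ⊆ F2  ⇒  h_max = 2

2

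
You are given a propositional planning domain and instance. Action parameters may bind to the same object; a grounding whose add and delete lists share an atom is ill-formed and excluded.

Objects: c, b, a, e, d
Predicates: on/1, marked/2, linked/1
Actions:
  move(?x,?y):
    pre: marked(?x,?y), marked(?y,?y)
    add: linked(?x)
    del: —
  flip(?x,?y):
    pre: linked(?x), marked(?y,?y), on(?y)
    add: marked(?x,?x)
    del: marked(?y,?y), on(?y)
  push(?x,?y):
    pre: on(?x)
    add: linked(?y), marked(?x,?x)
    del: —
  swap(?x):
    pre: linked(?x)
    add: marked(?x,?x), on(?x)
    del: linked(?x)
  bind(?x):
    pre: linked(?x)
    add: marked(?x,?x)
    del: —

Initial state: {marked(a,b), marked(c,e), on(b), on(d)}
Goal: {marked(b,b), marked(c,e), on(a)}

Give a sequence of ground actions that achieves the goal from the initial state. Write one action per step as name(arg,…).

push(b,a); swap(a)

1. push(b,a)  →  {linked(a), marked(a,b), marked(b,b), marked(c,e), on(b), on(d)}
2. swap(a)  →  {marked(a,a), marked(a,b), marked(b,b), marked(c,e), on(a), on(b), on(d)}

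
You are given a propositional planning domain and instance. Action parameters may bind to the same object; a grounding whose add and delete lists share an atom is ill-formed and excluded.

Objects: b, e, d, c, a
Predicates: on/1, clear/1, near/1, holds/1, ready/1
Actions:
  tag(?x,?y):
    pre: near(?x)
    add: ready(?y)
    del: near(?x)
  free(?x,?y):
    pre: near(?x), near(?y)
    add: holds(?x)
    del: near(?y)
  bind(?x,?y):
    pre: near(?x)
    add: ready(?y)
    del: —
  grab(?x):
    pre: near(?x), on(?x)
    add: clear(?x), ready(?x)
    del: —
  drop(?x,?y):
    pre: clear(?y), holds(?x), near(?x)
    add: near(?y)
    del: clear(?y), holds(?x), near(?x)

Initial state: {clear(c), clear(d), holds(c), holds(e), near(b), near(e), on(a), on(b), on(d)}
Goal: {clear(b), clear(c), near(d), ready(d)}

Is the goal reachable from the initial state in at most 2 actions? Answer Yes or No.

No

1. bind(b,d)  →  {clear(c), clear(d), holds(c), holds(e), near(b), near(e), on(a), on(b), on(d), ready(d)}
2. grab(b)  →  {clear(b), clear(c), clear(d), holds(c), holds(e), near(b), near(e), on(a), on(b), on(d), ready(b), ready(d)}
3. drop(e,d)  →  {clear(b), clear(c), holds(c), near(b), near(d), on(a), on(b), on(d), ready(b), ready(d)}
optimal plan length = 3; 3 > 2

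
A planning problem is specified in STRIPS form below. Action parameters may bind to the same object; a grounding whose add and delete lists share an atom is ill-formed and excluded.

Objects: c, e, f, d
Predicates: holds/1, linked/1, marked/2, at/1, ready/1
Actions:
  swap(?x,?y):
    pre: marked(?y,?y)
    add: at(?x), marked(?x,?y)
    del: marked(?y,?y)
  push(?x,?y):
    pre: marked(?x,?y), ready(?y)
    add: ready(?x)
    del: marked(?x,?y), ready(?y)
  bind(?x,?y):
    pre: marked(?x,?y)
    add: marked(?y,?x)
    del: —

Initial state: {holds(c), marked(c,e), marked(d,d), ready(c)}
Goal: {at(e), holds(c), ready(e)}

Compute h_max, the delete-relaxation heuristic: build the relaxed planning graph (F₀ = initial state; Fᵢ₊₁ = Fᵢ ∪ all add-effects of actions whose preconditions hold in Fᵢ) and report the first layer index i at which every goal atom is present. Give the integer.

2

F0 = init (4 atoms)
F1 = F0 ∪ {at(c), at(e), at(f), marked(c,d), marked(e,c), marked(e,d), marked(f,d)}  (11 atoms)
F2 = F1 ∪ {marked(d,c), marked(d,e), marked(d,f), ready(e)}  (15 atoms)
goal ⊆ F2  ⇒  h_max = 2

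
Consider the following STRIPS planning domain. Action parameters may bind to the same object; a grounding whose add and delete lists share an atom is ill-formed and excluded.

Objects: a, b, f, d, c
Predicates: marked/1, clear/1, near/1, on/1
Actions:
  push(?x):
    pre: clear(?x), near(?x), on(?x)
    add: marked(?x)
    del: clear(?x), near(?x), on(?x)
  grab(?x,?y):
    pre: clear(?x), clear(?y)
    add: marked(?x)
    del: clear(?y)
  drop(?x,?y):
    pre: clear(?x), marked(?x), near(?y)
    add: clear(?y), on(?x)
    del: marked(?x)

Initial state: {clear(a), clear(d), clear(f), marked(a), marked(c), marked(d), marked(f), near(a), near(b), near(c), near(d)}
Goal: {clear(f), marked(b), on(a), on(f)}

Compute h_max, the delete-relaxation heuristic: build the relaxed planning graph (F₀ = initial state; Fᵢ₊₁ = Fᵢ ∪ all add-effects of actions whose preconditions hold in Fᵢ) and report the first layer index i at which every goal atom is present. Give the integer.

2

F0 = init (11 atoms)
F1 = F0 ∪ {clear(b), clear(c), on(a), on(d), on(f)}  (16 atoms)
F2 = F1 ∪ {marked(b), on(c)}  (18 atoms)
goal ⊆ F2  ⇒  h_max = 2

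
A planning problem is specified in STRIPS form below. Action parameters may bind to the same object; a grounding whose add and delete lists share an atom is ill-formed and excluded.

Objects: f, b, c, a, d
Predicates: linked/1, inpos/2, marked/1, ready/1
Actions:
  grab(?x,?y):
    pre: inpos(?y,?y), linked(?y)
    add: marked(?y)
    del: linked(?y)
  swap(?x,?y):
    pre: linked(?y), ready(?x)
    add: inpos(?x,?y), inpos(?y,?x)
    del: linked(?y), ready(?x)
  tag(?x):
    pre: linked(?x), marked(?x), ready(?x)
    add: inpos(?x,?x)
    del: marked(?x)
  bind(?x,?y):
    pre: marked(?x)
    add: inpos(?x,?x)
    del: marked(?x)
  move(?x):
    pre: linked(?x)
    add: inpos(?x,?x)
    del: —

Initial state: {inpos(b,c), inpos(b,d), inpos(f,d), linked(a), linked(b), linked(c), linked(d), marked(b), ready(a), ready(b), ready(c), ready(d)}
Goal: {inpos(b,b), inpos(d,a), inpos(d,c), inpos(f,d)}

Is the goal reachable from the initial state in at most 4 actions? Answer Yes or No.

Yes

1. swap(b,b)  →  {inpos(b,b), inpos(b,c), inpos(b,d), inpos(f,d), linked(a), linked(c), linked(d), marked(b), ready(a), ready(c), ready(d)}
2. swap(c,d)  →  {inpos(b,b), inpos(b,c), inpos(b,d), inpos(c,d), inpos(d,c), inpos(f,d), linked(a), linked(c), marked(b), ready(a), ready(d)}
3. swap(d,a)  →  {inpos(a,d), inpos(b,b), inpos(b,c), inpos(b,d), inpos(c,d), inpos(d,a), inpos(d,c), inpos(f,d), linked(c), marked(b), ready(a)}
optimal plan length = 3; 3 ≤ 4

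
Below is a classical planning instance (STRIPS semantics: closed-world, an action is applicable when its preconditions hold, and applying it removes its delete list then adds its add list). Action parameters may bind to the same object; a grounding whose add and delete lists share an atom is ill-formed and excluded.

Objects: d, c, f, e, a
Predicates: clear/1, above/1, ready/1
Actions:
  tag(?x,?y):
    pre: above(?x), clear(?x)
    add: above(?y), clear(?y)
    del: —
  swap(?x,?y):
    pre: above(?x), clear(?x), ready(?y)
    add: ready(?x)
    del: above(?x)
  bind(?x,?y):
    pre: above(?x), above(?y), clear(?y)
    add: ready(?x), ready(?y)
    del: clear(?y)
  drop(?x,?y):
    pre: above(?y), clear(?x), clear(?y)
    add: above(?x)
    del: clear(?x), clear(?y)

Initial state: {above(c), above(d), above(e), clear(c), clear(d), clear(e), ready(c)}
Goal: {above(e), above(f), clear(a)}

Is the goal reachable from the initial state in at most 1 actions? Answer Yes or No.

1. tag(d,f)  →  {above(c), above(d), above(e), above(f), clear(c), clear(d), clear(e), clear(f), ready(c)}
2. tag(d,a)  →  {above(a), above(c), above(d), above(e), above(f), clear(a), clear(c), clear(d), clear(e), clear(f), ready(c)}
optimal plan length = 2; 2 > 1

No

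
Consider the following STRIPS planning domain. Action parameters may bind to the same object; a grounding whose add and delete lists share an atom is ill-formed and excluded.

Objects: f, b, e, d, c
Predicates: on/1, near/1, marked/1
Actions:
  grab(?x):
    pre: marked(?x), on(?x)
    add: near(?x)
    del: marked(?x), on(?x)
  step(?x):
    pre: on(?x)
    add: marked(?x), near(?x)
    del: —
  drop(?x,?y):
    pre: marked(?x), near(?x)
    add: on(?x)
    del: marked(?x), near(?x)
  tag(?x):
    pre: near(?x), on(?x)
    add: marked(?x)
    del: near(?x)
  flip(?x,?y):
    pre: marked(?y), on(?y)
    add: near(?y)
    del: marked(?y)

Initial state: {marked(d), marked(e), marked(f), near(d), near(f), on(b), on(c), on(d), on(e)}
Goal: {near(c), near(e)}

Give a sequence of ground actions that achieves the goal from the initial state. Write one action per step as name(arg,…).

grab(e); step(c)

1. grab(e)  →  {marked(d), marked(f), near(d), near(e), near(f), on(b), on(c), on(d)}
2. step(c)  →  {marked(c), marked(d), marked(f), near(c), near(d), near(e), near(f), on(b), on(c), on(d)}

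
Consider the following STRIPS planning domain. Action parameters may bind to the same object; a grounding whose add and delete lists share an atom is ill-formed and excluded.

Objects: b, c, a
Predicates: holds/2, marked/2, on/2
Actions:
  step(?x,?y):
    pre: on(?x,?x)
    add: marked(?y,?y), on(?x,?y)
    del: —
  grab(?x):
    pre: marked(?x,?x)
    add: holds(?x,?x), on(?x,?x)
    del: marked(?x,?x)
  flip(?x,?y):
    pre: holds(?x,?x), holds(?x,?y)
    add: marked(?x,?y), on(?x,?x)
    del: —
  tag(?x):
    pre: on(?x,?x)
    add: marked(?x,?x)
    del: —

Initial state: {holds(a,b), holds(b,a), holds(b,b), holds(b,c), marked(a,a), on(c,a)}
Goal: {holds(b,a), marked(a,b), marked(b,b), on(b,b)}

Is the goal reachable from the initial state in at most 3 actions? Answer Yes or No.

1. grab(a)  →  {holds(a,a), holds(a,b), holds(b,a), holds(b,b), holds(b,c), on(a,a), on(c,a)}
2. flip(b,b)  →  {holds(a,a), holds(a,b), holds(b,a), holds(b,b), holds(b,c), marked(b,b), on(a,a), on(b,b), on(c,a)}
3. flip(a,b)  →  {holds(a,a), holds(a,b), holds(b,a), holds(b,b), holds(b,c), marked(a,b), marked(b,b), on(a,a), on(b,b), on(c,a)}
optimal plan length = 3; 3 ≤ 3

Yes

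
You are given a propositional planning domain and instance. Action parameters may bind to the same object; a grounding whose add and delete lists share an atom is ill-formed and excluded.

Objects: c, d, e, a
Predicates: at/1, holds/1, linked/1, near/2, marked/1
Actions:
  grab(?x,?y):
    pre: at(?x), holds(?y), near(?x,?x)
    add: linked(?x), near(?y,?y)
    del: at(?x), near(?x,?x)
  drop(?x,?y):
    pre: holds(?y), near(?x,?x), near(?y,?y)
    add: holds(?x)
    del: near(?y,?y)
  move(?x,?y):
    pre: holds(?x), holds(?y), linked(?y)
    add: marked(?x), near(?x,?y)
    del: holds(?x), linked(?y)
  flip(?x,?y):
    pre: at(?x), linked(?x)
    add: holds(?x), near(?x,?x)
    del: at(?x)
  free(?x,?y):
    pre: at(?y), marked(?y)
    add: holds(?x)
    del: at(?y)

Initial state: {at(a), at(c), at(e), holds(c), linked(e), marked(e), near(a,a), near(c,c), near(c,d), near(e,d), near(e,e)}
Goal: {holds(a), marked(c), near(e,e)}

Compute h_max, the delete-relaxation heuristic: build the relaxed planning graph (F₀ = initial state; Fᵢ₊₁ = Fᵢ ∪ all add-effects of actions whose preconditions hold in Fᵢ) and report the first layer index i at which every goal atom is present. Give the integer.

F0 = init (11 atoms)
F1 = F0 ∪ {holds(a), holds(d), holds(e), linked(a)}  (15 atoms)
F2 = F1 ∪ {linked(c), marked(a), marked(c), marked(d), near(a,e), near(c,a), near(c,e), near(d,a), near(d,d), near(d,e), near(e,a)}  (26 atoms)
goal ⊆ F2  ⇒  h_max = 2

2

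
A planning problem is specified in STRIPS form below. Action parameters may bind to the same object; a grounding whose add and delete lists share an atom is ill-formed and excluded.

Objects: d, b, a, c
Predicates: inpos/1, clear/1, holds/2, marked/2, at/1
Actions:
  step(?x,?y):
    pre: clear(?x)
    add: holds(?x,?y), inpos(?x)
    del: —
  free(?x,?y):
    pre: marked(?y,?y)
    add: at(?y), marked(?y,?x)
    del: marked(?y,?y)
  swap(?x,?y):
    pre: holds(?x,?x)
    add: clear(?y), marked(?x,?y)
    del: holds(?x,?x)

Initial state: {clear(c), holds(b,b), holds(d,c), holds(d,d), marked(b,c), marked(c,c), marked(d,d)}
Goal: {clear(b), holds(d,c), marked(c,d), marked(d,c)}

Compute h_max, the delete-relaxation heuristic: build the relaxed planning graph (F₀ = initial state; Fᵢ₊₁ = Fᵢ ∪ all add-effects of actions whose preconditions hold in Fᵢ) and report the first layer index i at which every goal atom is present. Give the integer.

1

F0 = init (7 atoms)
F1 = F0 ∪ {at(c), at(d), clear(a), clear(b), clear(d), holds(c,a), holds(c,b), holds(c,c), holds(c,d), inpos(c), marked(b,a), marked(b,b), marked(b,d), marked(c,a), marked(c,b), marked(c,d), marked(d,a), marked(d,b), marked(d,c)}  (26 atoms)
goal ⊆ F1  ⇒  h_max = 1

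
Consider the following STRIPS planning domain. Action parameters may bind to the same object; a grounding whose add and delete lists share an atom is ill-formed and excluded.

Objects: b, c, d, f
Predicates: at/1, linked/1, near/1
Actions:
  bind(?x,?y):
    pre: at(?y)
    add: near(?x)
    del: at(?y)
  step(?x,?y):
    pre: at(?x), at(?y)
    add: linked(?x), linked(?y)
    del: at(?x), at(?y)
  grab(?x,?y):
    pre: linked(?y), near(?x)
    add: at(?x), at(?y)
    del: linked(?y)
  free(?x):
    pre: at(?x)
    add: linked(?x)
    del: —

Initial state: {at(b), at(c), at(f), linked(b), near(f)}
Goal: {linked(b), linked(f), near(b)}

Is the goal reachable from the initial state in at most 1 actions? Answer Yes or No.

No

1. bind(b,b)  →  {at(c), at(f), linked(b), near(b), near(f)}
2. step(c,f)  →  {linked(b), linked(c), linked(f), near(b), near(f)}
optimal plan length = 2; 2 > 1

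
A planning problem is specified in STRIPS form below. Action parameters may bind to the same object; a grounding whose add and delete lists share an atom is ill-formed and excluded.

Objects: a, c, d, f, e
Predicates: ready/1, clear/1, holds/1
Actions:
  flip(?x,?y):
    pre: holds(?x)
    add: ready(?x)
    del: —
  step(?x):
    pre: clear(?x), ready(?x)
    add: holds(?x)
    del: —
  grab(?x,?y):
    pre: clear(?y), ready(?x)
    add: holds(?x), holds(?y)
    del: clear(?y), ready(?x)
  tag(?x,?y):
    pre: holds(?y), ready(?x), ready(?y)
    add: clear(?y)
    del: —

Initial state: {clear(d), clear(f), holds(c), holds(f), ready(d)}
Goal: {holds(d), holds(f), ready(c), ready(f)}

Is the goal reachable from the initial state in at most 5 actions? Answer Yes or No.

1. flip(c,a)  →  {clear(d), clear(f), holds(c), holds(f), ready(c), ready(d)}
2. flip(f,a)  →  {clear(d), clear(f), holds(c), holds(f), ready(c), ready(d), ready(f)}
3. step(d)  →  {clear(d), clear(f), holds(c), holds(d), holds(f), ready(c), ready(d), ready(f)}
optimal plan length = 3; 3 ≤ 5

Yes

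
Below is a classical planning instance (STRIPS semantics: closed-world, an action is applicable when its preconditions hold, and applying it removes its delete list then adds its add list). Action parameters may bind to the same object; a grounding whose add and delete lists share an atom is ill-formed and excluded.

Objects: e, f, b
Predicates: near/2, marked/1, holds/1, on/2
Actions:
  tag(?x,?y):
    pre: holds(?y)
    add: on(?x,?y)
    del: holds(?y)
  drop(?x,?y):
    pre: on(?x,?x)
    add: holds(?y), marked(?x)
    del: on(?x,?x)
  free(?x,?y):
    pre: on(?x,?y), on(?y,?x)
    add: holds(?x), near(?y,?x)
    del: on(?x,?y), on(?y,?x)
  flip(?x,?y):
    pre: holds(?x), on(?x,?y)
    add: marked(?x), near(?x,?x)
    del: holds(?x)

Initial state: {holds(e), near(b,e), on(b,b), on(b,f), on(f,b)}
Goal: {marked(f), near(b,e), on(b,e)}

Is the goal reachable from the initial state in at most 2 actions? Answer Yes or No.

1. tag(b,e)  →  {near(b,e), on(b,b), on(b,e), on(b,f), on(f,b)}
2. drop(b,f)  →  {holds(f), marked(b), near(b,e), on(b,e), on(b,f), on(f,b)}
3. flip(f,b)  →  {marked(b), marked(f), near(b,e), near(f,f), on(b,e), on(b,f), on(f,b)}
optimal plan length = 3; 3 > 2

No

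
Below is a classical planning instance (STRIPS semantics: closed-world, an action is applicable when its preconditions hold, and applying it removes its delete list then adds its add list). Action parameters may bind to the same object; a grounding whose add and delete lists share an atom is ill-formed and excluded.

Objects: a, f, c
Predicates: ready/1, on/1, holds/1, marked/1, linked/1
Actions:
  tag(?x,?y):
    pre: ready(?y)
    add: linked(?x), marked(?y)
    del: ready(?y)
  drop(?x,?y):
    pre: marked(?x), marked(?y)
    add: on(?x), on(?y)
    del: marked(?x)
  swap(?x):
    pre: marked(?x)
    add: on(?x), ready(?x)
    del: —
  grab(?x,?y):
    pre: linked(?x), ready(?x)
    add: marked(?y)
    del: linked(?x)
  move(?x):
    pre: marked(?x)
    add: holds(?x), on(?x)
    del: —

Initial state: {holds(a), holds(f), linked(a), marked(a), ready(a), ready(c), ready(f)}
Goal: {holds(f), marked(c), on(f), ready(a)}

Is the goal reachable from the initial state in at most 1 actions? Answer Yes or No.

1. tag(a,f)  →  {holds(a), holds(f), linked(a), marked(a), marked(f), ready(a), ready(c)}
2. tag(a,c)  →  {holds(a), holds(f), linked(a), marked(a), marked(c), marked(f), ready(a)}
3. drop(a,f)  →  {holds(a), holds(f), linked(a), marked(c), marked(f), on(a), on(f), ready(a)}
optimal plan length = 3; 3 > 1

No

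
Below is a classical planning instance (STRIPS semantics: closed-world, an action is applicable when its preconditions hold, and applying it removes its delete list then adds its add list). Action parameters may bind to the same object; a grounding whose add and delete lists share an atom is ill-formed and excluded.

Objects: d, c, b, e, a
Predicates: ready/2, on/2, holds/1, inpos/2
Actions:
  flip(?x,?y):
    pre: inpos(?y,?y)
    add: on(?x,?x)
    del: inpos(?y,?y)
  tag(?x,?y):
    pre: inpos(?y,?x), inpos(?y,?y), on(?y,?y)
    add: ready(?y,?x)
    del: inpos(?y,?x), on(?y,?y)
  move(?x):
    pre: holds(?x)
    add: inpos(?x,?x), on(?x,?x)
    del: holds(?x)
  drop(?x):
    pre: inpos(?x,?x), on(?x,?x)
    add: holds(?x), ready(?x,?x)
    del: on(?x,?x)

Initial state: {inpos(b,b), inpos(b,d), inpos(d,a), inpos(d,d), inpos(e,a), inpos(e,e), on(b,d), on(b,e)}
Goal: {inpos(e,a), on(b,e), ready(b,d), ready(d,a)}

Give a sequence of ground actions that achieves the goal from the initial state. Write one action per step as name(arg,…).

1. flip(d,e)  →  {inpos(b,b), inpos(b,d), inpos(d,a), inpos(d,d), inpos(e,a), on(b,d), on(b,e), on(d,d)}
2. tag(a,d)  →  {inpos(b,b), inpos(b,d), inpos(d,d), inpos(e,a), on(b,d), on(b,e), ready(d,a)}
3. flip(b,d)  →  {inpos(b,b), inpos(b,d), inpos(e,a), on(b,b), on(b,d), on(b,e), ready(d,a)}
4. tag(d,b)  →  {inpos(b,b), inpos(e,a), on(b,d), on(b,e), ready(b,d), ready(d,a)}

flip(d,e); tag(a,d); flip(b,d); tag(d,b)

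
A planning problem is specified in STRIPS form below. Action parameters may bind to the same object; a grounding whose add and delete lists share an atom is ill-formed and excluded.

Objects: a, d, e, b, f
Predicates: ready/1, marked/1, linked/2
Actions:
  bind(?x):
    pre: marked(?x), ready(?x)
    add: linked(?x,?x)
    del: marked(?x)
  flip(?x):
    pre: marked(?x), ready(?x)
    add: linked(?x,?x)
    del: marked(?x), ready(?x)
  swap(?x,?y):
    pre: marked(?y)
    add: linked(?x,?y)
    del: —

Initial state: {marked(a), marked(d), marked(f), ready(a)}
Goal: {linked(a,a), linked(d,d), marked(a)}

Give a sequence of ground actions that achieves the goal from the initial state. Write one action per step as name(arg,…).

1. swap(a,a)  →  {linked(a,a), marked(a), marked(d), marked(f), ready(a)}
2. swap(d,d)  →  {linked(a,a), linked(d,d), marked(a), marked(d), marked(f), ready(a)}

swap(a,a); swap(d,d)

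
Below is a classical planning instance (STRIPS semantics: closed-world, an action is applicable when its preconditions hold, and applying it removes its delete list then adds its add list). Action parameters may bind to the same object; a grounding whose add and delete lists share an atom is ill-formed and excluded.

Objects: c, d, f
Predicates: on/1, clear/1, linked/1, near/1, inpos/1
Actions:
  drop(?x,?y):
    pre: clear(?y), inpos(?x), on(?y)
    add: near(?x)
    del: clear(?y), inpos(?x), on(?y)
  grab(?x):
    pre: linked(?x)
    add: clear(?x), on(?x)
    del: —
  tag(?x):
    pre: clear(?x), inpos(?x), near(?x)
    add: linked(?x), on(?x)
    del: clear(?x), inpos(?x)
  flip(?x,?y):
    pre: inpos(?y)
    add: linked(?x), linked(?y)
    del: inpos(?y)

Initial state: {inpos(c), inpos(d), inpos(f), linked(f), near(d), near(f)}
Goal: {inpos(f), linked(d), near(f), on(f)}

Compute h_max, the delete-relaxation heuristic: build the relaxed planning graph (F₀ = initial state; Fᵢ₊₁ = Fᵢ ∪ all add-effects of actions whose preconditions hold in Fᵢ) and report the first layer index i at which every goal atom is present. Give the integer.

1

F0 = init (6 atoms)
F1 = F0 ∪ {clear(f), linked(c), linked(d), on(f)}  (10 atoms)
goal ⊆ F1  ⇒  h_max = 1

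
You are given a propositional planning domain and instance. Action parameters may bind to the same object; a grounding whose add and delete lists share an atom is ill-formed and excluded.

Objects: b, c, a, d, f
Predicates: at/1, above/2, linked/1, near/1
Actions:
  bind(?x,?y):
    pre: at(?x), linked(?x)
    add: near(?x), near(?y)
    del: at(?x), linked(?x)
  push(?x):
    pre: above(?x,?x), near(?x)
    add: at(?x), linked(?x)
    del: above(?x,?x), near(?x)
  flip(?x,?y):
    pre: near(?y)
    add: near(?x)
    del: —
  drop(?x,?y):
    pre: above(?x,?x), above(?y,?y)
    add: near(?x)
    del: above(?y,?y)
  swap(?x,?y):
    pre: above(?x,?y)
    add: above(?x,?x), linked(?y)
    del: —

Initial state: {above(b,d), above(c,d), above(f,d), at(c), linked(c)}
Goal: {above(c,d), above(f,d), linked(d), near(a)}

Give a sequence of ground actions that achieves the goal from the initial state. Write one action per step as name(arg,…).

bind(c,a); swap(b,d)

1. bind(c,a)  →  {above(b,d), above(c,d), above(f,d), near(a), near(c)}
2. swap(b,d)  →  {above(b,b), above(b,d), above(c,d), above(f,d), linked(d), near(a), near(c)}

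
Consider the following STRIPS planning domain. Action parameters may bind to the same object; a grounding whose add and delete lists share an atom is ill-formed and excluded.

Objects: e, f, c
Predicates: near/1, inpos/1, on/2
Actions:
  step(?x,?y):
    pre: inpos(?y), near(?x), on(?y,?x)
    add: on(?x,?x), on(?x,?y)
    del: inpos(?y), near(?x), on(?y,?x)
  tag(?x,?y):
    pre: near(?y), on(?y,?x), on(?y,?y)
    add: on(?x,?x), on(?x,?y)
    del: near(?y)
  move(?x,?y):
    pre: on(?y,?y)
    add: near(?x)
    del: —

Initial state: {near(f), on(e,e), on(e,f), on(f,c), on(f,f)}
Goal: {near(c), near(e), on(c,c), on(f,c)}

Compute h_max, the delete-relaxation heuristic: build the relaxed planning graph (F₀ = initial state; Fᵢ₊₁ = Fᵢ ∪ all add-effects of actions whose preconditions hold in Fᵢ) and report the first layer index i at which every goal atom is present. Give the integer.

F0 = init (5 atoms)
F1 = F0 ∪ {near(c), near(e), on(c,c), on(c,f)}  (9 atoms)
goal ⊆ F1  ⇒  h_max = 1

1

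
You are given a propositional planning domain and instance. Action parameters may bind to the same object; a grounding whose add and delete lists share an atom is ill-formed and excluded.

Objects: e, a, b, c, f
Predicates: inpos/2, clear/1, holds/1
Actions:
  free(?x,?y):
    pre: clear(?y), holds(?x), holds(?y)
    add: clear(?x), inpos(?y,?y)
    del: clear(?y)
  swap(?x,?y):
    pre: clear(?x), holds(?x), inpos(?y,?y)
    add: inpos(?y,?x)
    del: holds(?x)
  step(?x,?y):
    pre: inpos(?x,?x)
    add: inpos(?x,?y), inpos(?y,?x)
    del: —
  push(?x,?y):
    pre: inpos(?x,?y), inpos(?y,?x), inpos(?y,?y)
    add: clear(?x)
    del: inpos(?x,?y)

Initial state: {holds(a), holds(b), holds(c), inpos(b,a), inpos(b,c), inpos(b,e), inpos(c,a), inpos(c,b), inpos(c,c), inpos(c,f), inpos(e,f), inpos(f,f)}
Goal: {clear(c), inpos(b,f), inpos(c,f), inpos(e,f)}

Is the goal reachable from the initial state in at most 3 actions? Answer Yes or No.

1. step(f,b)  →  {holds(a), holds(b), holds(c), inpos(b,a), inpos(b,c), inpos(b,e), inpos(b,f), inpos(c,a), inpos(c,b), inpos(c,c), inpos(c,f), inpos(e,f), inpos(f,b), inpos(f,f)}
2. push(c,c)  →  {clear(c), holds(a), holds(b), holds(c), inpos(b,a), inpos(b,c), inpos(b,e), inpos(b,f), inpos(c,a), inpos(c,b), inpos(c,f), inpos(e,f), inpos(f,b), inpos(f,f)}
optimal plan length = 2; 2 ≤ 3

Yes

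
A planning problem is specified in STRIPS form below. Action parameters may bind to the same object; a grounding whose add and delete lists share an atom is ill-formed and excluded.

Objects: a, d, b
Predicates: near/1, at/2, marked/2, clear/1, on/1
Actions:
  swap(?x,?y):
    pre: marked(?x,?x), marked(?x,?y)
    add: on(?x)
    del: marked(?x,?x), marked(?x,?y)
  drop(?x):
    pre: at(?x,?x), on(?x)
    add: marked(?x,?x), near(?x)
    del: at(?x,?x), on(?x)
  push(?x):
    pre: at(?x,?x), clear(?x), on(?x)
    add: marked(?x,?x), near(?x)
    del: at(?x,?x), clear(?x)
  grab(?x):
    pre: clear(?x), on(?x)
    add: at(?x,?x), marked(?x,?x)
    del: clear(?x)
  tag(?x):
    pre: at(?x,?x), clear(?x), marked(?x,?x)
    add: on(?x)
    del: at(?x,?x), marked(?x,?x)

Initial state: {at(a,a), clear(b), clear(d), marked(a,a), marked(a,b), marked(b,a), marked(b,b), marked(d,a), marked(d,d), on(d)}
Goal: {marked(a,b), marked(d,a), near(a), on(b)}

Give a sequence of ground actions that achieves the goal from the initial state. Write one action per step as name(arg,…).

swap(a,a); swap(b,a); drop(a)

1. swap(a,a)  →  {at(a,a), clear(b), clear(d), marked(a,b), marked(b,a), marked(b,b), marked(d,a), marked(d,d), on(a), on(d)}
2. swap(b,a)  →  {at(a,a), clear(b), clear(d), marked(a,b), marked(d,a), marked(d,d), on(a), on(b), on(d)}
3. drop(a)  →  {clear(b), clear(d), marked(a,a), marked(a,b), marked(d,a), marked(d,d), near(a), on(b), on(d)}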